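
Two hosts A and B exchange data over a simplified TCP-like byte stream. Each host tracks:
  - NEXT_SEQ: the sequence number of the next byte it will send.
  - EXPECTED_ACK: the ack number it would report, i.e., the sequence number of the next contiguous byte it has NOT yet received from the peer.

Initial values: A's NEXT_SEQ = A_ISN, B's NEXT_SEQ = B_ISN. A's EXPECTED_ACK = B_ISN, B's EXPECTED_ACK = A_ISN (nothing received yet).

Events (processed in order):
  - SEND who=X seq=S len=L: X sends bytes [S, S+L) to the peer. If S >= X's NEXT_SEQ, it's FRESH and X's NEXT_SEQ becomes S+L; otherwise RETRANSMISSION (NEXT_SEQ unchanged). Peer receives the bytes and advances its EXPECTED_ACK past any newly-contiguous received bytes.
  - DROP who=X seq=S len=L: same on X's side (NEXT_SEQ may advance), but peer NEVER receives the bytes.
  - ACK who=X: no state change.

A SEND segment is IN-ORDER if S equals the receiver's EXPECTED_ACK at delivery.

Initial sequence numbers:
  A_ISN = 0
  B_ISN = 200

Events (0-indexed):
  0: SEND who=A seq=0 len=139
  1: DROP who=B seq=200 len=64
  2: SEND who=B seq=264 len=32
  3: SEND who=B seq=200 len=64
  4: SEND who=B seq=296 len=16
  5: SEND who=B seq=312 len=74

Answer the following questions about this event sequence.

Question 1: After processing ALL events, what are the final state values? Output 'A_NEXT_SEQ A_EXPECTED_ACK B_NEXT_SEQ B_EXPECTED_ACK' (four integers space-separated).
After event 0: A_seq=139 A_ack=200 B_seq=200 B_ack=139
After event 1: A_seq=139 A_ack=200 B_seq=264 B_ack=139
After event 2: A_seq=139 A_ack=200 B_seq=296 B_ack=139
After event 3: A_seq=139 A_ack=296 B_seq=296 B_ack=139
After event 4: A_seq=139 A_ack=312 B_seq=312 B_ack=139
After event 5: A_seq=139 A_ack=386 B_seq=386 B_ack=139

Answer: 139 386 386 139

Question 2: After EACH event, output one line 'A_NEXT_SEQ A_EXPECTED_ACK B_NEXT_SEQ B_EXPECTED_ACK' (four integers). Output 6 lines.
139 200 200 139
139 200 264 139
139 200 296 139
139 296 296 139
139 312 312 139
139 386 386 139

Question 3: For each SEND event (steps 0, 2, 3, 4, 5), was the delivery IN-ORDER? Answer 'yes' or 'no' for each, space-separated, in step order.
Step 0: SEND seq=0 -> in-order
Step 2: SEND seq=264 -> out-of-order
Step 3: SEND seq=200 -> in-order
Step 4: SEND seq=296 -> in-order
Step 5: SEND seq=312 -> in-order

Answer: yes no yes yes yes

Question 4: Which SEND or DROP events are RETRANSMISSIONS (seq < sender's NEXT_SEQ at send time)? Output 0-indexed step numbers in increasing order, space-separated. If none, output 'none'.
Answer: 3

Derivation:
Step 0: SEND seq=0 -> fresh
Step 1: DROP seq=200 -> fresh
Step 2: SEND seq=264 -> fresh
Step 3: SEND seq=200 -> retransmit
Step 4: SEND seq=296 -> fresh
Step 5: SEND seq=312 -> fresh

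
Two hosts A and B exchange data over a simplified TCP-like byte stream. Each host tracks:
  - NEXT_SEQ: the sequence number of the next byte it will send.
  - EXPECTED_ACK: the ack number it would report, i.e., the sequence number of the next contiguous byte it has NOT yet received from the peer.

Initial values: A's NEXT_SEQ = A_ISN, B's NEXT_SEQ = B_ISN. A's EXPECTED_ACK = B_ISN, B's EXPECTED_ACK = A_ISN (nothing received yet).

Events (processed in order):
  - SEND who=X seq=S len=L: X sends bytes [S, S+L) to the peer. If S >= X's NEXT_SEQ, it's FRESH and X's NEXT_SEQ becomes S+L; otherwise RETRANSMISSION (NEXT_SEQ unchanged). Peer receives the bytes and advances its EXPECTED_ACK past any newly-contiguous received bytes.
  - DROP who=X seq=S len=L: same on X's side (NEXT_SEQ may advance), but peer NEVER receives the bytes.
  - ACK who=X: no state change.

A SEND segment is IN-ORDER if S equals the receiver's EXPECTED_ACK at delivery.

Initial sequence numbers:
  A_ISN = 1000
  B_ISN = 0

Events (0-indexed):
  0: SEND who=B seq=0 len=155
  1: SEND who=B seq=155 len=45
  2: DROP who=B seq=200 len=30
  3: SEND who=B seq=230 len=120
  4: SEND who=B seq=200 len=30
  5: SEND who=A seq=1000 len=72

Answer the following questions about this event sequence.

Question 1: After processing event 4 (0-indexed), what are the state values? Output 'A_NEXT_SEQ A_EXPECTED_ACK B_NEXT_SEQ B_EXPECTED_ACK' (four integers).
After event 0: A_seq=1000 A_ack=155 B_seq=155 B_ack=1000
After event 1: A_seq=1000 A_ack=200 B_seq=200 B_ack=1000
After event 2: A_seq=1000 A_ack=200 B_seq=230 B_ack=1000
After event 3: A_seq=1000 A_ack=200 B_seq=350 B_ack=1000
After event 4: A_seq=1000 A_ack=350 B_seq=350 B_ack=1000

1000 350 350 1000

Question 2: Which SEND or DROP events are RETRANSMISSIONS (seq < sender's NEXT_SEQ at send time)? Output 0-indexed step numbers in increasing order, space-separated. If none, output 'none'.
Answer: 4

Derivation:
Step 0: SEND seq=0 -> fresh
Step 1: SEND seq=155 -> fresh
Step 2: DROP seq=200 -> fresh
Step 3: SEND seq=230 -> fresh
Step 4: SEND seq=200 -> retransmit
Step 5: SEND seq=1000 -> fresh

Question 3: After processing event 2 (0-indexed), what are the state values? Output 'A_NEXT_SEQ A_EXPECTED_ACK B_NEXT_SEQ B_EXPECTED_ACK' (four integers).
After event 0: A_seq=1000 A_ack=155 B_seq=155 B_ack=1000
After event 1: A_seq=1000 A_ack=200 B_seq=200 B_ack=1000
After event 2: A_seq=1000 A_ack=200 B_seq=230 B_ack=1000

1000 200 230 1000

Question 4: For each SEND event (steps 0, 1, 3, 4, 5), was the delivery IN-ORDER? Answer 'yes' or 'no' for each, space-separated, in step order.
Step 0: SEND seq=0 -> in-order
Step 1: SEND seq=155 -> in-order
Step 3: SEND seq=230 -> out-of-order
Step 4: SEND seq=200 -> in-order
Step 5: SEND seq=1000 -> in-order

Answer: yes yes no yes yes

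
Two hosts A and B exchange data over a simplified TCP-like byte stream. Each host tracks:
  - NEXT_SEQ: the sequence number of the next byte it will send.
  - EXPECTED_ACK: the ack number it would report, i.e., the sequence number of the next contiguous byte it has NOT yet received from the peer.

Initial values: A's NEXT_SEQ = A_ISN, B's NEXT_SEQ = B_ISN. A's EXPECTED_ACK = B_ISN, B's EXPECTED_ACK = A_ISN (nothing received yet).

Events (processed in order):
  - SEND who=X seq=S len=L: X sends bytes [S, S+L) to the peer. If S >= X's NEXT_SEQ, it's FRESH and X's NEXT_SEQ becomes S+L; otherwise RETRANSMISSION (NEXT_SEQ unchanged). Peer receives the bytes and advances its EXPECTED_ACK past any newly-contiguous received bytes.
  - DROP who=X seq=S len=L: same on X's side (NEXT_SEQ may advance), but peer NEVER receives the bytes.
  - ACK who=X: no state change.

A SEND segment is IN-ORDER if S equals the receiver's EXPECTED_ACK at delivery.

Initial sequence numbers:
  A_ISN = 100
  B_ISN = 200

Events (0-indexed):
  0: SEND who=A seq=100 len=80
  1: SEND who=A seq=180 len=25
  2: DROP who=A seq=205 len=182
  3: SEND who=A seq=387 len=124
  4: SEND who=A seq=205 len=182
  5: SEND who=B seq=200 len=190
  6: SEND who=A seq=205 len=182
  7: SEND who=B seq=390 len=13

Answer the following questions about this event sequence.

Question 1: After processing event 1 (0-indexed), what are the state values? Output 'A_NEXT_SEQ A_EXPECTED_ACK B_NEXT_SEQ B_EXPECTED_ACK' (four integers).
After event 0: A_seq=180 A_ack=200 B_seq=200 B_ack=180
After event 1: A_seq=205 A_ack=200 B_seq=200 B_ack=205

205 200 200 205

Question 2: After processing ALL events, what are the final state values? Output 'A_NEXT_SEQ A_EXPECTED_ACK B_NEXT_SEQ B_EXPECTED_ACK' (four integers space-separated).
After event 0: A_seq=180 A_ack=200 B_seq=200 B_ack=180
After event 1: A_seq=205 A_ack=200 B_seq=200 B_ack=205
After event 2: A_seq=387 A_ack=200 B_seq=200 B_ack=205
After event 3: A_seq=511 A_ack=200 B_seq=200 B_ack=205
After event 4: A_seq=511 A_ack=200 B_seq=200 B_ack=511
After event 5: A_seq=511 A_ack=390 B_seq=390 B_ack=511
After event 6: A_seq=511 A_ack=390 B_seq=390 B_ack=511
After event 7: A_seq=511 A_ack=403 B_seq=403 B_ack=511

Answer: 511 403 403 511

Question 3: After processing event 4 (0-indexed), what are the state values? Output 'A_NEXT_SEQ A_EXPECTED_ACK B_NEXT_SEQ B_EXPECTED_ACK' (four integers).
After event 0: A_seq=180 A_ack=200 B_seq=200 B_ack=180
After event 1: A_seq=205 A_ack=200 B_seq=200 B_ack=205
After event 2: A_seq=387 A_ack=200 B_seq=200 B_ack=205
After event 3: A_seq=511 A_ack=200 B_seq=200 B_ack=205
After event 4: A_seq=511 A_ack=200 B_seq=200 B_ack=511

511 200 200 511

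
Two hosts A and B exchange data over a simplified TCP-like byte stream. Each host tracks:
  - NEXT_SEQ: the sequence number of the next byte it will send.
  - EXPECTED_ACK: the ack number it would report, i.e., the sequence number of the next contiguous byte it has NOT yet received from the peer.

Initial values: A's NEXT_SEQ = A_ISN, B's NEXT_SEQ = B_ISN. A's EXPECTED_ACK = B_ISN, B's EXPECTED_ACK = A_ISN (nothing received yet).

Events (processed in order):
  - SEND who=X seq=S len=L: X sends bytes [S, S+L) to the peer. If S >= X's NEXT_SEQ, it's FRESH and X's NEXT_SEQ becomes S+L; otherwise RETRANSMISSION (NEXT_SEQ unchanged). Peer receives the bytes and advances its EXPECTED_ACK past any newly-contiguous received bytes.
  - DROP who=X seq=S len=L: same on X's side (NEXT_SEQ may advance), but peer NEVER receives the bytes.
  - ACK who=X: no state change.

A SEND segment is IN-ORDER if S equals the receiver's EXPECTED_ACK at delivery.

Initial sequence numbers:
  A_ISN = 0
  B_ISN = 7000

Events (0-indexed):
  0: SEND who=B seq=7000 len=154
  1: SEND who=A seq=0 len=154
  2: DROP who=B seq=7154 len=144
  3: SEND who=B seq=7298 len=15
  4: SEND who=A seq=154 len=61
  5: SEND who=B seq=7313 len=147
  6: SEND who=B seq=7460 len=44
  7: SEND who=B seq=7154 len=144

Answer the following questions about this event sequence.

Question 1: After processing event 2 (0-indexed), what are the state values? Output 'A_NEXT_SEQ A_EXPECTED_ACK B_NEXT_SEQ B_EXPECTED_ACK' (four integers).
After event 0: A_seq=0 A_ack=7154 B_seq=7154 B_ack=0
After event 1: A_seq=154 A_ack=7154 B_seq=7154 B_ack=154
After event 2: A_seq=154 A_ack=7154 B_seq=7298 B_ack=154

154 7154 7298 154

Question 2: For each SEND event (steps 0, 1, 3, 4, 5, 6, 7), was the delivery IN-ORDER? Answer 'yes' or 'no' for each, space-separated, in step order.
Answer: yes yes no yes no no yes

Derivation:
Step 0: SEND seq=7000 -> in-order
Step 1: SEND seq=0 -> in-order
Step 3: SEND seq=7298 -> out-of-order
Step 4: SEND seq=154 -> in-order
Step 5: SEND seq=7313 -> out-of-order
Step 6: SEND seq=7460 -> out-of-order
Step 7: SEND seq=7154 -> in-order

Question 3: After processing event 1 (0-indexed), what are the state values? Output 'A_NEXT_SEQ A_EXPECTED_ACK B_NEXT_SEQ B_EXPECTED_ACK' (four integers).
After event 0: A_seq=0 A_ack=7154 B_seq=7154 B_ack=0
After event 1: A_seq=154 A_ack=7154 B_seq=7154 B_ack=154

154 7154 7154 154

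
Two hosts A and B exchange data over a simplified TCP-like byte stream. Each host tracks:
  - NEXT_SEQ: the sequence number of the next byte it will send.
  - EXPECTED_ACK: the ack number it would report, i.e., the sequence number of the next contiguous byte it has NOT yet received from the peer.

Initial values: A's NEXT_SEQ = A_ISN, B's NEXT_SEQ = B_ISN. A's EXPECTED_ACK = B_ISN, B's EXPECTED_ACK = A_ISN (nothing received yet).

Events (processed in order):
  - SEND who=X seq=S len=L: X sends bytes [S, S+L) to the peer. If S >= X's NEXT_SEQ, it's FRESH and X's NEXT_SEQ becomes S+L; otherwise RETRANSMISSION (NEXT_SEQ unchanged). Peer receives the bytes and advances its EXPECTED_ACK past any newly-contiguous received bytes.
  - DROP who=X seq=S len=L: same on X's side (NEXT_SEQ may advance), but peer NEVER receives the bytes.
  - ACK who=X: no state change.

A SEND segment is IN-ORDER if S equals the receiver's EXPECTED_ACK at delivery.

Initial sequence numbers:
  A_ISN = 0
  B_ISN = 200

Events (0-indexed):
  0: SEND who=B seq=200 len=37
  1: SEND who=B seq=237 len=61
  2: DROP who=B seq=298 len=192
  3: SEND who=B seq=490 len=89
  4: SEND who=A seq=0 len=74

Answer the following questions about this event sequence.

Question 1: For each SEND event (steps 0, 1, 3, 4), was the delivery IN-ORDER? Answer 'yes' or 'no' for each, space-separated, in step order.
Step 0: SEND seq=200 -> in-order
Step 1: SEND seq=237 -> in-order
Step 3: SEND seq=490 -> out-of-order
Step 4: SEND seq=0 -> in-order

Answer: yes yes no yes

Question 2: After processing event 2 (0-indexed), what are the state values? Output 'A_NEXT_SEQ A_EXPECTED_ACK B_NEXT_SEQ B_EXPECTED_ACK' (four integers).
After event 0: A_seq=0 A_ack=237 B_seq=237 B_ack=0
After event 1: A_seq=0 A_ack=298 B_seq=298 B_ack=0
After event 2: A_seq=0 A_ack=298 B_seq=490 B_ack=0

0 298 490 0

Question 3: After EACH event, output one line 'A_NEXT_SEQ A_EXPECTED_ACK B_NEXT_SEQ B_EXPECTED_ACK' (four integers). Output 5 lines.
0 237 237 0
0 298 298 0
0 298 490 0
0 298 579 0
74 298 579 74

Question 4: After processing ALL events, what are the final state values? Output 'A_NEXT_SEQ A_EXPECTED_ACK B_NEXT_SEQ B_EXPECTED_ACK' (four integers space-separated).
After event 0: A_seq=0 A_ack=237 B_seq=237 B_ack=0
After event 1: A_seq=0 A_ack=298 B_seq=298 B_ack=0
After event 2: A_seq=0 A_ack=298 B_seq=490 B_ack=0
After event 3: A_seq=0 A_ack=298 B_seq=579 B_ack=0
After event 4: A_seq=74 A_ack=298 B_seq=579 B_ack=74

Answer: 74 298 579 74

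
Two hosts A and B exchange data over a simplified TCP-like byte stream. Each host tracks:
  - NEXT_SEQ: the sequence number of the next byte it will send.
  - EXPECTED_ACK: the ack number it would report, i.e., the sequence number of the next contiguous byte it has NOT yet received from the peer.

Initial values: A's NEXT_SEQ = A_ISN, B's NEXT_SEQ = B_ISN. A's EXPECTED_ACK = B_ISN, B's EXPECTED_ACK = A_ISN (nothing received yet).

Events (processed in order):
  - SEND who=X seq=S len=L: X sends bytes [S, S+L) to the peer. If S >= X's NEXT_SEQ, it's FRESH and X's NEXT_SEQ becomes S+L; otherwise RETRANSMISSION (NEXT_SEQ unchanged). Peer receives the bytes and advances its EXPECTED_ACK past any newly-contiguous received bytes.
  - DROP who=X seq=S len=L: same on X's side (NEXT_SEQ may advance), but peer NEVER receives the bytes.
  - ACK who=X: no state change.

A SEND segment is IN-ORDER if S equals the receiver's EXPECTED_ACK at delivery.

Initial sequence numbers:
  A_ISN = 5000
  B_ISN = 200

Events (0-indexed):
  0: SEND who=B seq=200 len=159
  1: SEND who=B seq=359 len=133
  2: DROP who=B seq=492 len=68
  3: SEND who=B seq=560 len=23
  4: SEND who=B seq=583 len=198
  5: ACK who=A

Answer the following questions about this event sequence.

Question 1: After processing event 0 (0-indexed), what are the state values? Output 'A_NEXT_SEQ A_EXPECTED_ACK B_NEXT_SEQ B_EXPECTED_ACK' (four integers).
After event 0: A_seq=5000 A_ack=359 B_seq=359 B_ack=5000

5000 359 359 5000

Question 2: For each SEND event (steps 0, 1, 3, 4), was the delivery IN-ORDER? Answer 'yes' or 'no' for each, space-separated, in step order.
Answer: yes yes no no

Derivation:
Step 0: SEND seq=200 -> in-order
Step 1: SEND seq=359 -> in-order
Step 3: SEND seq=560 -> out-of-order
Step 4: SEND seq=583 -> out-of-order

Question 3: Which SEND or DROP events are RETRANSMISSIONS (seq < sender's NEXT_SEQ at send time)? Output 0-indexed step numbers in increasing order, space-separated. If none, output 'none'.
Answer: none

Derivation:
Step 0: SEND seq=200 -> fresh
Step 1: SEND seq=359 -> fresh
Step 2: DROP seq=492 -> fresh
Step 3: SEND seq=560 -> fresh
Step 4: SEND seq=583 -> fresh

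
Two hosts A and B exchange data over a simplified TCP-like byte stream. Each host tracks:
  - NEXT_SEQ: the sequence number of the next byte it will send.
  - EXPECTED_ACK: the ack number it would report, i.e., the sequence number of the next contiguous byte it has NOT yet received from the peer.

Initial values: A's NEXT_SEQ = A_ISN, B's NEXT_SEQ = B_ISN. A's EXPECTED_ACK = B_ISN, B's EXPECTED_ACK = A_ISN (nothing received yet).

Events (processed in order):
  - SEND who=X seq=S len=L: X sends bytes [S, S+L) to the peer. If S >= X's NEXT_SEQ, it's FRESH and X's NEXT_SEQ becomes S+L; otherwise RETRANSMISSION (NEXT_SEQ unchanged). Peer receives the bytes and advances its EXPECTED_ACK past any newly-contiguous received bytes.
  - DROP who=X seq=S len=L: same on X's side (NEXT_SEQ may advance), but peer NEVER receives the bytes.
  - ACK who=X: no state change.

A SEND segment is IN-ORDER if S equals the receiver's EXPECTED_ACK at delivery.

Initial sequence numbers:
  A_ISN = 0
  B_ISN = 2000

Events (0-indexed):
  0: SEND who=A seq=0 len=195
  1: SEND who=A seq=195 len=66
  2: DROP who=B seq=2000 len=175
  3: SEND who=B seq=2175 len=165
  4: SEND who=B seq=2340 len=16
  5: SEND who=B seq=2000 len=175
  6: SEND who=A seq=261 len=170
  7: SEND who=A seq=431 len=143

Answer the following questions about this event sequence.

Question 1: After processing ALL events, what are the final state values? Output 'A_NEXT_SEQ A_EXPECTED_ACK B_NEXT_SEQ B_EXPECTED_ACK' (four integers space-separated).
Answer: 574 2356 2356 574

Derivation:
After event 0: A_seq=195 A_ack=2000 B_seq=2000 B_ack=195
After event 1: A_seq=261 A_ack=2000 B_seq=2000 B_ack=261
After event 2: A_seq=261 A_ack=2000 B_seq=2175 B_ack=261
After event 3: A_seq=261 A_ack=2000 B_seq=2340 B_ack=261
After event 4: A_seq=261 A_ack=2000 B_seq=2356 B_ack=261
After event 5: A_seq=261 A_ack=2356 B_seq=2356 B_ack=261
After event 6: A_seq=431 A_ack=2356 B_seq=2356 B_ack=431
After event 7: A_seq=574 A_ack=2356 B_seq=2356 B_ack=574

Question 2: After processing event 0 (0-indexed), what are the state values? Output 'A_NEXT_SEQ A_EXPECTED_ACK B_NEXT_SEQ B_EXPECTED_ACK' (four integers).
After event 0: A_seq=195 A_ack=2000 B_seq=2000 B_ack=195

195 2000 2000 195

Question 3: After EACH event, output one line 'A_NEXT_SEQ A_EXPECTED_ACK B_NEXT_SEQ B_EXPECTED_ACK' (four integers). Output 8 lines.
195 2000 2000 195
261 2000 2000 261
261 2000 2175 261
261 2000 2340 261
261 2000 2356 261
261 2356 2356 261
431 2356 2356 431
574 2356 2356 574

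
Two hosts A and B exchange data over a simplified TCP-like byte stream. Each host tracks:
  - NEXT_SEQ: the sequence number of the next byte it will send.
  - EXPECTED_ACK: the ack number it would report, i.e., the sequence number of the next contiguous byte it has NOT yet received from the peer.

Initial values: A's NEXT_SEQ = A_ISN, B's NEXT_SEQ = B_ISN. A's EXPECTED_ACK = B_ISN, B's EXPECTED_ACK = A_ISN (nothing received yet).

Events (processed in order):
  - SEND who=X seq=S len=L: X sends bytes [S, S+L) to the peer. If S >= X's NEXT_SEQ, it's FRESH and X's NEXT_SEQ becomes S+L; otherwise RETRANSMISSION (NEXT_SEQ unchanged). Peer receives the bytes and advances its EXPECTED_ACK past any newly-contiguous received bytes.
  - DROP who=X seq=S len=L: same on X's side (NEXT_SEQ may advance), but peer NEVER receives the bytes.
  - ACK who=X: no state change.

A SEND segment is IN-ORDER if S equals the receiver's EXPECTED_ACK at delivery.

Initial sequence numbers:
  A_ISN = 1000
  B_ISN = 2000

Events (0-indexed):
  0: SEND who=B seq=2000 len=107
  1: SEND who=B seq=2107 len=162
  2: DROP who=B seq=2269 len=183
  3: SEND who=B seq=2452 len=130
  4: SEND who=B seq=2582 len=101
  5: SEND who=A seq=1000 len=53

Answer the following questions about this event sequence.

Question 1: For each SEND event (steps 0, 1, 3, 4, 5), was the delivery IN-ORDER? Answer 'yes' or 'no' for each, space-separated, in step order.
Step 0: SEND seq=2000 -> in-order
Step 1: SEND seq=2107 -> in-order
Step 3: SEND seq=2452 -> out-of-order
Step 4: SEND seq=2582 -> out-of-order
Step 5: SEND seq=1000 -> in-order

Answer: yes yes no no yes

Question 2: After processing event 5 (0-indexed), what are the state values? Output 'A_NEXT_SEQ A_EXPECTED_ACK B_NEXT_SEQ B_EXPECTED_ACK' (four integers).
After event 0: A_seq=1000 A_ack=2107 B_seq=2107 B_ack=1000
After event 1: A_seq=1000 A_ack=2269 B_seq=2269 B_ack=1000
After event 2: A_seq=1000 A_ack=2269 B_seq=2452 B_ack=1000
After event 3: A_seq=1000 A_ack=2269 B_seq=2582 B_ack=1000
After event 4: A_seq=1000 A_ack=2269 B_seq=2683 B_ack=1000
After event 5: A_seq=1053 A_ack=2269 B_seq=2683 B_ack=1053

1053 2269 2683 1053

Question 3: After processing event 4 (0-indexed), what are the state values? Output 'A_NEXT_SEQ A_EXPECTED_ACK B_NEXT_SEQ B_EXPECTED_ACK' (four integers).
After event 0: A_seq=1000 A_ack=2107 B_seq=2107 B_ack=1000
After event 1: A_seq=1000 A_ack=2269 B_seq=2269 B_ack=1000
After event 2: A_seq=1000 A_ack=2269 B_seq=2452 B_ack=1000
After event 3: A_seq=1000 A_ack=2269 B_seq=2582 B_ack=1000
After event 4: A_seq=1000 A_ack=2269 B_seq=2683 B_ack=1000

1000 2269 2683 1000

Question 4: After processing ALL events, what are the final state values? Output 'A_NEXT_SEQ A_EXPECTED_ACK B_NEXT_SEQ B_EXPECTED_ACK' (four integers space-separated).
After event 0: A_seq=1000 A_ack=2107 B_seq=2107 B_ack=1000
After event 1: A_seq=1000 A_ack=2269 B_seq=2269 B_ack=1000
After event 2: A_seq=1000 A_ack=2269 B_seq=2452 B_ack=1000
After event 3: A_seq=1000 A_ack=2269 B_seq=2582 B_ack=1000
After event 4: A_seq=1000 A_ack=2269 B_seq=2683 B_ack=1000
After event 5: A_seq=1053 A_ack=2269 B_seq=2683 B_ack=1053

Answer: 1053 2269 2683 1053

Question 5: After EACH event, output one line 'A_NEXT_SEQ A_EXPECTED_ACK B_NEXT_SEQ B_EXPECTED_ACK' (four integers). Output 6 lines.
1000 2107 2107 1000
1000 2269 2269 1000
1000 2269 2452 1000
1000 2269 2582 1000
1000 2269 2683 1000
1053 2269 2683 1053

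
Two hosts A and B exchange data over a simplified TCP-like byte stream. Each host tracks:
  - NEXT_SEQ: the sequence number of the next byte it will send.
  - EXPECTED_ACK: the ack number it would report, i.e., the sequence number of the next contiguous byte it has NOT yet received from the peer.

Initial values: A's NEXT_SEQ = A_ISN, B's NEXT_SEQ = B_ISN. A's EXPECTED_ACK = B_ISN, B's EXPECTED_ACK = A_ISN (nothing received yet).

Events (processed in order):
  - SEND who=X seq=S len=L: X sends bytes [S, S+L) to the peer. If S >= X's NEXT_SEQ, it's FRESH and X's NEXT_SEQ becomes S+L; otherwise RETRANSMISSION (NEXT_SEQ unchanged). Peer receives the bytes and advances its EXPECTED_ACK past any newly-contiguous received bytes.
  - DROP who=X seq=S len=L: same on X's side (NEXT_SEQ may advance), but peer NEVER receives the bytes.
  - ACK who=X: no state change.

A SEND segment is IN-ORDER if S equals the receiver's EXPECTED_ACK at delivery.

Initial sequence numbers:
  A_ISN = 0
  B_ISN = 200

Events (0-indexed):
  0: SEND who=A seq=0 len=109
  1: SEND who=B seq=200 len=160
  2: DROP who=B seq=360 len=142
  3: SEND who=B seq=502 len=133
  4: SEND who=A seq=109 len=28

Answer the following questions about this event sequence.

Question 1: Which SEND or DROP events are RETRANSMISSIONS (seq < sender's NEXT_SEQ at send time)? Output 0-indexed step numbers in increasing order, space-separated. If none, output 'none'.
Answer: none

Derivation:
Step 0: SEND seq=0 -> fresh
Step 1: SEND seq=200 -> fresh
Step 2: DROP seq=360 -> fresh
Step 3: SEND seq=502 -> fresh
Step 4: SEND seq=109 -> fresh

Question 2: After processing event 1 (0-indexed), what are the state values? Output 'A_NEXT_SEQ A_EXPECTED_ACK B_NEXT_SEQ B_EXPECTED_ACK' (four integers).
After event 0: A_seq=109 A_ack=200 B_seq=200 B_ack=109
After event 1: A_seq=109 A_ack=360 B_seq=360 B_ack=109

109 360 360 109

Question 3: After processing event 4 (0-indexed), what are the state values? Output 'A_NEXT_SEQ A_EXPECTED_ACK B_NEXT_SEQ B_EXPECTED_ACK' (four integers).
After event 0: A_seq=109 A_ack=200 B_seq=200 B_ack=109
After event 1: A_seq=109 A_ack=360 B_seq=360 B_ack=109
After event 2: A_seq=109 A_ack=360 B_seq=502 B_ack=109
After event 3: A_seq=109 A_ack=360 B_seq=635 B_ack=109
After event 4: A_seq=137 A_ack=360 B_seq=635 B_ack=137

137 360 635 137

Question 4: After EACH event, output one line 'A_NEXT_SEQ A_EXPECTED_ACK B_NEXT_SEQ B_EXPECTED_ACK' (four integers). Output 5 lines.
109 200 200 109
109 360 360 109
109 360 502 109
109 360 635 109
137 360 635 137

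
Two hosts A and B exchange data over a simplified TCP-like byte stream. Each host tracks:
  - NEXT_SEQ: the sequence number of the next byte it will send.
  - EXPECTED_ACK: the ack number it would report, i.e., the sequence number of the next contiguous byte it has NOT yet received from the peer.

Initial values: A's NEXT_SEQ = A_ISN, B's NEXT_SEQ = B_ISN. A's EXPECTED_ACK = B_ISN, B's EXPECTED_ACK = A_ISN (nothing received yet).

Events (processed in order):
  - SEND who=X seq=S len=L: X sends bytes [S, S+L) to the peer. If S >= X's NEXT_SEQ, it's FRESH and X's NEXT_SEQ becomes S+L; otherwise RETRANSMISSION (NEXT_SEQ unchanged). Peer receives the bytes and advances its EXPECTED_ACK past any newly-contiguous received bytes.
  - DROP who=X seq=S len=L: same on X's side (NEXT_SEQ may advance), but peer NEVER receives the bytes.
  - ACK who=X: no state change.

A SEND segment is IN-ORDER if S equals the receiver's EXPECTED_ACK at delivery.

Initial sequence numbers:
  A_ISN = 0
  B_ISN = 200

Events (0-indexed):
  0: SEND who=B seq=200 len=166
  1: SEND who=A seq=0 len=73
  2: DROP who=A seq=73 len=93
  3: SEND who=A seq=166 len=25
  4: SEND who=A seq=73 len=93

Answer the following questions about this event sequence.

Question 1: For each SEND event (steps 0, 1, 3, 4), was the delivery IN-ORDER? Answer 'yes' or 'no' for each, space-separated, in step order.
Step 0: SEND seq=200 -> in-order
Step 1: SEND seq=0 -> in-order
Step 3: SEND seq=166 -> out-of-order
Step 4: SEND seq=73 -> in-order

Answer: yes yes no yes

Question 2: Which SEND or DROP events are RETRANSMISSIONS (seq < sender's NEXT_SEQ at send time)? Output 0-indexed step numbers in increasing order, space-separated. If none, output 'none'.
Step 0: SEND seq=200 -> fresh
Step 1: SEND seq=0 -> fresh
Step 2: DROP seq=73 -> fresh
Step 3: SEND seq=166 -> fresh
Step 4: SEND seq=73 -> retransmit

Answer: 4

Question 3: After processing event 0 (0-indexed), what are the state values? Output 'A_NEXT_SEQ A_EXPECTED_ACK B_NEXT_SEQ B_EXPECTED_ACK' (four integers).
After event 0: A_seq=0 A_ack=366 B_seq=366 B_ack=0

0 366 366 0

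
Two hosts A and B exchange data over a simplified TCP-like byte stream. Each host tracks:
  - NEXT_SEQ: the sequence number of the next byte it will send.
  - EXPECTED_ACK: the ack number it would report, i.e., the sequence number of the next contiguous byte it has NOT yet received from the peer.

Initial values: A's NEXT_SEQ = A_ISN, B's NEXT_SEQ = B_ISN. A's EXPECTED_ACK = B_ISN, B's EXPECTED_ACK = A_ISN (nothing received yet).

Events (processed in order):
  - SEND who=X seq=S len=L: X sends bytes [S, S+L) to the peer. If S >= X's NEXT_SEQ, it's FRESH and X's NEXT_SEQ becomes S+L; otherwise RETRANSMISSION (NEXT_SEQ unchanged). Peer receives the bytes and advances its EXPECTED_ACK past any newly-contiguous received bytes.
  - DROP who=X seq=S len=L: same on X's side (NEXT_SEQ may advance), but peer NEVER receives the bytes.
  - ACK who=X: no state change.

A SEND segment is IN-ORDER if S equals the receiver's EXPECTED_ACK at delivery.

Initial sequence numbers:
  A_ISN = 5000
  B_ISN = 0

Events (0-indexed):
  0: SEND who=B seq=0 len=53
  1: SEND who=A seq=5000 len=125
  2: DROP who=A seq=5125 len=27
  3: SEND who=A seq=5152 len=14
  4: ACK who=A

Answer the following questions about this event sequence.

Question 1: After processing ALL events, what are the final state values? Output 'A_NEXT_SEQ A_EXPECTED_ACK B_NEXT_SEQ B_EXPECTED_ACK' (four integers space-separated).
Answer: 5166 53 53 5125

Derivation:
After event 0: A_seq=5000 A_ack=53 B_seq=53 B_ack=5000
After event 1: A_seq=5125 A_ack=53 B_seq=53 B_ack=5125
After event 2: A_seq=5152 A_ack=53 B_seq=53 B_ack=5125
After event 3: A_seq=5166 A_ack=53 B_seq=53 B_ack=5125
After event 4: A_seq=5166 A_ack=53 B_seq=53 B_ack=5125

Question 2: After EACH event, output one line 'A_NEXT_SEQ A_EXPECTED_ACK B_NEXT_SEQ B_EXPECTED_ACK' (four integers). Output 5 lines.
5000 53 53 5000
5125 53 53 5125
5152 53 53 5125
5166 53 53 5125
5166 53 53 5125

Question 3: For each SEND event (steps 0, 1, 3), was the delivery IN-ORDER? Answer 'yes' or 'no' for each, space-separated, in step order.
Answer: yes yes no

Derivation:
Step 0: SEND seq=0 -> in-order
Step 1: SEND seq=5000 -> in-order
Step 3: SEND seq=5152 -> out-of-order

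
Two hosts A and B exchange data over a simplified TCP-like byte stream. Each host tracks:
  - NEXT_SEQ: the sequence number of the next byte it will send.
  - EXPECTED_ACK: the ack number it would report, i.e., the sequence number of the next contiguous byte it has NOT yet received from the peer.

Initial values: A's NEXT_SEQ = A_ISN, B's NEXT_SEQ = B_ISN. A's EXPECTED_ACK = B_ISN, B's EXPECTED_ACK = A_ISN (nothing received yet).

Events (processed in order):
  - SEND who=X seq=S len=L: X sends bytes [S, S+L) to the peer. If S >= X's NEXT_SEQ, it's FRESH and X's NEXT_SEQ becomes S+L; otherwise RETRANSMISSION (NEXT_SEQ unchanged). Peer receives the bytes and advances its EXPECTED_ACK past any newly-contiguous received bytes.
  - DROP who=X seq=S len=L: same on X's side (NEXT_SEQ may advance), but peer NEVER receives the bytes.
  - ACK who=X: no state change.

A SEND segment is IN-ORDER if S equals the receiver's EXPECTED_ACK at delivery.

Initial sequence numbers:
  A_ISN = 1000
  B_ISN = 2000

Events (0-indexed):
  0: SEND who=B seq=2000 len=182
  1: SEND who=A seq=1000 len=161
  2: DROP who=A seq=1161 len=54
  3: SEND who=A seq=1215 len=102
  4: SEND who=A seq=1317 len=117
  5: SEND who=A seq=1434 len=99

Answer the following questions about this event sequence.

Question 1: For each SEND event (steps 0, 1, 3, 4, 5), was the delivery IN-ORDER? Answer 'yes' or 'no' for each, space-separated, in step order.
Step 0: SEND seq=2000 -> in-order
Step 1: SEND seq=1000 -> in-order
Step 3: SEND seq=1215 -> out-of-order
Step 4: SEND seq=1317 -> out-of-order
Step 5: SEND seq=1434 -> out-of-order

Answer: yes yes no no no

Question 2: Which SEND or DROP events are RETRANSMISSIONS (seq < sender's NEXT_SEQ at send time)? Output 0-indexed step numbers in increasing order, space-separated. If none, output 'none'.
Answer: none

Derivation:
Step 0: SEND seq=2000 -> fresh
Step 1: SEND seq=1000 -> fresh
Step 2: DROP seq=1161 -> fresh
Step 3: SEND seq=1215 -> fresh
Step 4: SEND seq=1317 -> fresh
Step 5: SEND seq=1434 -> fresh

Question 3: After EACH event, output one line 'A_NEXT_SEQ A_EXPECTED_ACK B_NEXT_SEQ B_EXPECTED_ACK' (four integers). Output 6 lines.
1000 2182 2182 1000
1161 2182 2182 1161
1215 2182 2182 1161
1317 2182 2182 1161
1434 2182 2182 1161
1533 2182 2182 1161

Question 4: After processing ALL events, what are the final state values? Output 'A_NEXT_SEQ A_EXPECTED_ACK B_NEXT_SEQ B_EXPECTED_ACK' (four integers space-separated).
Answer: 1533 2182 2182 1161

Derivation:
After event 0: A_seq=1000 A_ack=2182 B_seq=2182 B_ack=1000
After event 1: A_seq=1161 A_ack=2182 B_seq=2182 B_ack=1161
After event 2: A_seq=1215 A_ack=2182 B_seq=2182 B_ack=1161
After event 3: A_seq=1317 A_ack=2182 B_seq=2182 B_ack=1161
After event 4: A_seq=1434 A_ack=2182 B_seq=2182 B_ack=1161
After event 5: A_seq=1533 A_ack=2182 B_seq=2182 B_ack=1161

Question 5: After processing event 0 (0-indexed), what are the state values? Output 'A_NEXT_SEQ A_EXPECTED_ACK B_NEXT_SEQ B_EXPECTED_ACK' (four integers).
After event 0: A_seq=1000 A_ack=2182 B_seq=2182 B_ack=1000

1000 2182 2182 1000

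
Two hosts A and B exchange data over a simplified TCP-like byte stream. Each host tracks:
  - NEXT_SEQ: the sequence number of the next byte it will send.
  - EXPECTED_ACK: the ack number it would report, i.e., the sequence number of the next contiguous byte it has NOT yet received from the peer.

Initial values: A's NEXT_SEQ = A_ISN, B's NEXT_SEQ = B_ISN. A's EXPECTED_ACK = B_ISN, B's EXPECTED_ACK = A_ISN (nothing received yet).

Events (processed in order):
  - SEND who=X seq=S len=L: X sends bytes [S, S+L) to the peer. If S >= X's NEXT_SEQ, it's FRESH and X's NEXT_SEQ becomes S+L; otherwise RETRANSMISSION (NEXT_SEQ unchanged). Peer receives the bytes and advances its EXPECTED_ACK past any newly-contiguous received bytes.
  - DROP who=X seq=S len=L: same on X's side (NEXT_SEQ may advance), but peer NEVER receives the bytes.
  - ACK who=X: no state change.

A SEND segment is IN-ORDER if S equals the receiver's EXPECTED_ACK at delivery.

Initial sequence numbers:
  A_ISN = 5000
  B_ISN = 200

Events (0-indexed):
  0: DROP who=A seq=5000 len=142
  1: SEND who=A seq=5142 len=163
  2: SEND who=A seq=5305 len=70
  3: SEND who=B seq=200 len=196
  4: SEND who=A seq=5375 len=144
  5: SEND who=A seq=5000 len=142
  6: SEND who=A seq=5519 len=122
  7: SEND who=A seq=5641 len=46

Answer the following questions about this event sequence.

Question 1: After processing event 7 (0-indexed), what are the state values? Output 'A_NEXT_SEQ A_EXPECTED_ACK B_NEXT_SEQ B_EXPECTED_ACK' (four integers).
After event 0: A_seq=5142 A_ack=200 B_seq=200 B_ack=5000
After event 1: A_seq=5305 A_ack=200 B_seq=200 B_ack=5000
After event 2: A_seq=5375 A_ack=200 B_seq=200 B_ack=5000
After event 3: A_seq=5375 A_ack=396 B_seq=396 B_ack=5000
After event 4: A_seq=5519 A_ack=396 B_seq=396 B_ack=5000
After event 5: A_seq=5519 A_ack=396 B_seq=396 B_ack=5519
After event 6: A_seq=5641 A_ack=396 B_seq=396 B_ack=5641
After event 7: A_seq=5687 A_ack=396 B_seq=396 B_ack=5687

5687 396 396 5687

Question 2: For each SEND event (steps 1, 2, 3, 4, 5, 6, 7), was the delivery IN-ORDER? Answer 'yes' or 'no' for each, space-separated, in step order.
Answer: no no yes no yes yes yes

Derivation:
Step 1: SEND seq=5142 -> out-of-order
Step 2: SEND seq=5305 -> out-of-order
Step 3: SEND seq=200 -> in-order
Step 4: SEND seq=5375 -> out-of-order
Step 5: SEND seq=5000 -> in-order
Step 6: SEND seq=5519 -> in-order
Step 7: SEND seq=5641 -> in-order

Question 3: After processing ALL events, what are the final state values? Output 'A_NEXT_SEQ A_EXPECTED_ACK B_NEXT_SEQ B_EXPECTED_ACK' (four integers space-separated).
Answer: 5687 396 396 5687

Derivation:
After event 0: A_seq=5142 A_ack=200 B_seq=200 B_ack=5000
After event 1: A_seq=5305 A_ack=200 B_seq=200 B_ack=5000
After event 2: A_seq=5375 A_ack=200 B_seq=200 B_ack=5000
After event 3: A_seq=5375 A_ack=396 B_seq=396 B_ack=5000
After event 4: A_seq=5519 A_ack=396 B_seq=396 B_ack=5000
After event 5: A_seq=5519 A_ack=396 B_seq=396 B_ack=5519
After event 6: A_seq=5641 A_ack=396 B_seq=396 B_ack=5641
After event 7: A_seq=5687 A_ack=396 B_seq=396 B_ack=5687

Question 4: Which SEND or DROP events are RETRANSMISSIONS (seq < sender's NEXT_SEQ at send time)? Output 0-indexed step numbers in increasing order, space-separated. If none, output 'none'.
Step 0: DROP seq=5000 -> fresh
Step 1: SEND seq=5142 -> fresh
Step 2: SEND seq=5305 -> fresh
Step 3: SEND seq=200 -> fresh
Step 4: SEND seq=5375 -> fresh
Step 5: SEND seq=5000 -> retransmit
Step 6: SEND seq=5519 -> fresh
Step 7: SEND seq=5641 -> fresh

Answer: 5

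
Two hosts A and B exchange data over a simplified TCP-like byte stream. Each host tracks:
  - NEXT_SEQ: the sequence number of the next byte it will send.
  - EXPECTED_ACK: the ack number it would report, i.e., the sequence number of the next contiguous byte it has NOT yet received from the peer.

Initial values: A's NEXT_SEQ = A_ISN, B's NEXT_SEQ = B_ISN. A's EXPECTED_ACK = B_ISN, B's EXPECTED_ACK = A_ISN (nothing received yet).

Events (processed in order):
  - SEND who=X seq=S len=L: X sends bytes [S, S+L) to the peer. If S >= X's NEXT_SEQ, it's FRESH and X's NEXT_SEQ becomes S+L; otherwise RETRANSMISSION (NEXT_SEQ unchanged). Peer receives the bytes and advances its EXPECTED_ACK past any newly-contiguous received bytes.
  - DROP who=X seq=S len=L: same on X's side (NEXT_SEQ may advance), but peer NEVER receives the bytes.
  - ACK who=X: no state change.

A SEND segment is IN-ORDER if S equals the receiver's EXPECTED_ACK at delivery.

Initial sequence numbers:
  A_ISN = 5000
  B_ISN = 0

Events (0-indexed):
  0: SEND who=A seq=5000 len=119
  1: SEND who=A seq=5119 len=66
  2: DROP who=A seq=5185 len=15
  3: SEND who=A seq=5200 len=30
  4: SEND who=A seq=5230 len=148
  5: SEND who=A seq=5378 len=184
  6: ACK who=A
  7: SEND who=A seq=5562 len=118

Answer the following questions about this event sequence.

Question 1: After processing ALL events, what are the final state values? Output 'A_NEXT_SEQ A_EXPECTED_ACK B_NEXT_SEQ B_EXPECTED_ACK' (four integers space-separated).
After event 0: A_seq=5119 A_ack=0 B_seq=0 B_ack=5119
After event 1: A_seq=5185 A_ack=0 B_seq=0 B_ack=5185
After event 2: A_seq=5200 A_ack=0 B_seq=0 B_ack=5185
After event 3: A_seq=5230 A_ack=0 B_seq=0 B_ack=5185
After event 4: A_seq=5378 A_ack=0 B_seq=0 B_ack=5185
After event 5: A_seq=5562 A_ack=0 B_seq=0 B_ack=5185
After event 6: A_seq=5562 A_ack=0 B_seq=0 B_ack=5185
After event 7: A_seq=5680 A_ack=0 B_seq=0 B_ack=5185

Answer: 5680 0 0 5185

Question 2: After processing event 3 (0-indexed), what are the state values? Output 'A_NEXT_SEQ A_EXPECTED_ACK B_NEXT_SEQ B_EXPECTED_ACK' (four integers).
After event 0: A_seq=5119 A_ack=0 B_seq=0 B_ack=5119
After event 1: A_seq=5185 A_ack=0 B_seq=0 B_ack=5185
After event 2: A_seq=5200 A_ack=0 B_seq=0 B_ack=5185
After event 3: A_seq=5230 A_ack=0 B_seq=0 B_ack=5185

5230 0 0 5185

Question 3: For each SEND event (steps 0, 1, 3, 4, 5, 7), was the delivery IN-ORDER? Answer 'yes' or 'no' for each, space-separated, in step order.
Step 0: SEND seq=5000 -> in-order
Step 1: SEND seq=5119 -> in-order
Step 3: SEND seq=5200 -> out-of-order
Step 4: SEND seq=5230 -> out-of-order
Step 5: SEND seq=5378 -> out-of-order
Step 7: SEND seq=5562 -> out-of-order

Answer: yes yes no no no no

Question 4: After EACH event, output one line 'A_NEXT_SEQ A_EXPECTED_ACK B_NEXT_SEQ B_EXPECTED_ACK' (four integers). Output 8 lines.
5119 0 0 5119
5185 0 0 5185
5200 0 0 5185
5230 0 0 5185
5378 0 0 5185
5562 0 0 5185
5562 0 0 5185
5680 0 0 5185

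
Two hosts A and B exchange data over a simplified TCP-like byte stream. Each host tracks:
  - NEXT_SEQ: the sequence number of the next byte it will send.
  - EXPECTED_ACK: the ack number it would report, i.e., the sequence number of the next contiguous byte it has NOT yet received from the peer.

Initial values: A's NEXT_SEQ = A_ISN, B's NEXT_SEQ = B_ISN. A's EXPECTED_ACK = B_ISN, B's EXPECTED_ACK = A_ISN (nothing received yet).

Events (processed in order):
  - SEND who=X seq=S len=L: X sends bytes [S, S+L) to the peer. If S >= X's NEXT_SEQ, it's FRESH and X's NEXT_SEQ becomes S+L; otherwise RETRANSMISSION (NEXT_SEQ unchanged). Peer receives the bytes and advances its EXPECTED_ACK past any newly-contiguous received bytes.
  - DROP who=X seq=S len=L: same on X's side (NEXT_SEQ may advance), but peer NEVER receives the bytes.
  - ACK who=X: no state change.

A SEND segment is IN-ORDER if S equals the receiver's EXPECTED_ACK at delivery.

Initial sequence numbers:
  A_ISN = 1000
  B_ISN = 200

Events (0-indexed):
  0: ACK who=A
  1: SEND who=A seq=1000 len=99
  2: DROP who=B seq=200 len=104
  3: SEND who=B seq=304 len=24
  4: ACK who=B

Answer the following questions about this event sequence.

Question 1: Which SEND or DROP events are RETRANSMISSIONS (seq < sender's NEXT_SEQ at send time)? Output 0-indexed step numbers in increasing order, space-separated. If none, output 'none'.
Answer: none

Derivation:
Step 1: SEND seq=1000 -> fresh
Step 2: DROP seq=200 -> fresh
Step 3: SEND seq=304 -> fresh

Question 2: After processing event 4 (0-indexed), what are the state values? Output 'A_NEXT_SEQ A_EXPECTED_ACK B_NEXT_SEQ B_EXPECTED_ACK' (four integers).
After event 0: A_seq=1000 A_ack=200 B_seq=200 B_ack=1000
After event 1: A_seq=1099 A_ack=200 B_seq=200 B_ack=1099
After event 2: A_seq=1099 A_ack=200 B_seq=304 B_ack=1099
After event 3: A_seq=1099 A_ack=200 B_seq=328 B_ack=1099
After event 4: A_seq=1099 A_ack=200 B_seq=328 B_ack=1099

1099 200 328 1099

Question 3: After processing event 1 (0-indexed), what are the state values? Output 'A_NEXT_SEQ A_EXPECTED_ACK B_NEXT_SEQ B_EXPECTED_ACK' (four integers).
After event 0: A_seq=1000 A_ack=200 B_seq=200 B_ack=1000
After event 1: A_seq=1099 A_ack=200 B_seq=200 B_ack=1099

1099 200 200 1099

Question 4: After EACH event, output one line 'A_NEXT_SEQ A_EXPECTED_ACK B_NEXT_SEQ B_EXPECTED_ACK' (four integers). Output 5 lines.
1000 200 200 1000
1099 200 200 1099
1099 200 304 1099
1099 200 328 1099
1099 200 328 1099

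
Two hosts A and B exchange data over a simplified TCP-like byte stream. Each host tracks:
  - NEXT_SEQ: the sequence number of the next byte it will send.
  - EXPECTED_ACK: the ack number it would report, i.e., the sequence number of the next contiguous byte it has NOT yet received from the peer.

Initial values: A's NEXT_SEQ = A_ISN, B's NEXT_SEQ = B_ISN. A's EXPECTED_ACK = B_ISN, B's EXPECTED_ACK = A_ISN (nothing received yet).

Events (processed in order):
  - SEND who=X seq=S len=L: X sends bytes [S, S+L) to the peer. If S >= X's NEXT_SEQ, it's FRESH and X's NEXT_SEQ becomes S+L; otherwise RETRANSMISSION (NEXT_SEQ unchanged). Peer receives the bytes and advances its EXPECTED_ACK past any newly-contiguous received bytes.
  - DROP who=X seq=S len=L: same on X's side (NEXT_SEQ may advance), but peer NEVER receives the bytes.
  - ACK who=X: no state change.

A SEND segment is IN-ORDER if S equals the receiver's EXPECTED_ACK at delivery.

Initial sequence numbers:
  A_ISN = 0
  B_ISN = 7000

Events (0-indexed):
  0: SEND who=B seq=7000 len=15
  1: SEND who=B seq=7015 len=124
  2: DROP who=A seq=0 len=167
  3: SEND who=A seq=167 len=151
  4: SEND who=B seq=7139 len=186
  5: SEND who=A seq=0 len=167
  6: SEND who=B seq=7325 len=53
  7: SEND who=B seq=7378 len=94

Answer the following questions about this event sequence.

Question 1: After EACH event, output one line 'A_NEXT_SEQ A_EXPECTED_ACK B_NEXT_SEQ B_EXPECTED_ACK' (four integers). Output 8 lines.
0 7015 7015 0
0 7139 7139 0
167 7139 7139 0
318 7139 7139 0
318 7325 7325 0
318 7325 7325 318
318 7378 7378 318
318 7472 7472 318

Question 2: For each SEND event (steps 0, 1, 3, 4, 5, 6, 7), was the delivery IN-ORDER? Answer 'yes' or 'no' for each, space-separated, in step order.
Step 0: SEND seq=7000 -> in-order
Step 1: SEND seq=7015 -> in-order
Step 3: SEND seq=167 -> out-of-order
Step 4: SEND seq=7139 -> in-order
Step 5: SEND seq=0 -> in-order
Step 6: SEND seq=7325 -> in-order
Step 7: SEND seq=7378 -> in-order

Answer: yes yes no yes yes yes yes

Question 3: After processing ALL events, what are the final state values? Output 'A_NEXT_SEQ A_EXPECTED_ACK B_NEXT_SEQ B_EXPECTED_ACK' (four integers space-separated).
After event 0: A_seq=0 A_ack=7015 B_seq=7015 B_ack=0
After event 1: A_seq=0 A_ack=7139 B_seq=7139 B_ack=0
After event 2: A_seq=167 A_ack=7139 B_seq=7139 B_ack=0
After event 3: A_seq=318 A_ack=7139 B_seq=7139 B_ack=0
After event 4: A_seq=318 A_ack=7325 B_seq=7325 B_ack=0
After event 5: A_seq=318 A_ack=7325 B_seq=7325 B_ack=318
After event 6: A_seq=318 A_ack=7378 B_seq=7378 B_ack=318
After event 7: A_seq=318 A_ack=7472 B_seq=7472 B_ack=318

Answer: 318 7472 7472 318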